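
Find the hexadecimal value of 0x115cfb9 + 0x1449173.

0x25a612c

Add column by column in base 16, right to left:
  9+3 = c
  b+7 = 2 carry 1
  f+1+1 = 1 carry 1
  c+9+1 = 6 carry 1
  5+4+1 = a
  1+4 = 5
  1+1 = 2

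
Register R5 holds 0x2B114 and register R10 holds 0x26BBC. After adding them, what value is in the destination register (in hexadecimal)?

Add column by column in base 16, right to left:
  4+C = 0 carry 1
  1+B+1 = D
  1+B = C
  B+6 = 1 carry 1
  2+2+1 = 5

0x51CD0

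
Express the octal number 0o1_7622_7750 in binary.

Each octal digit is 3 bits: 1=001 7=111 6=110 2=010 2=010 7=111 7=111 5=101 0=000.

0b1111110010010111111101000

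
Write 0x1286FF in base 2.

0b100101000011011111111

Expand each hex digit to 4 bits: 1=0001 2=0010 8=1000 6=0110 F=1111 F=1111.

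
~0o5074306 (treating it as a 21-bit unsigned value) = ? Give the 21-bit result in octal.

Each oct digit d becomes 7−d:
  5→2, 0→7, 7→0, 4→3, 3→4, 0→7, 6→1

0o2703471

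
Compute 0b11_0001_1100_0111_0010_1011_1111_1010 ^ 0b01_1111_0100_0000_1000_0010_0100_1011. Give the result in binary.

0b101110100001111010100110110001

XOR bit by bit (1 where the bits differ):
  110001110001110010101111111010
^ 011111010000001000001001001011
= 101110100001111010100110110001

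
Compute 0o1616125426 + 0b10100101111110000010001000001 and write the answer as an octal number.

0o4275727527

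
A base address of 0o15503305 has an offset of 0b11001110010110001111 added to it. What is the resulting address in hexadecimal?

0x436c54

0o15503305 = 0x3686c5 in hexadecimal.
0b11001110010110001111 = 0xce58f in hexadecimal.
Add column by column in base 16, right to left:
  5+f = 4 carry 1
  c+8+1 = 5 carry 1
  6+5+1 = c
  8+e = 6 carry 1
  6+c+1 = 3 carry 1
  3+0+1 = 4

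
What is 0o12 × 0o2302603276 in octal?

Multiply each base-8 digit by 10, carrying:
  6×10 = 60 → write 4 carry 7
  7×10+7 = 77 → write 5 carry 9
  2×10+9 = 29 → write 5 carry 3
  3×10+3 = 33 → write 1 carry 4
  0×10+4 = 4 → write 4
  6×10 = 60 → write 4 carry 7
  2×10+7 = 27 → write 3 carry 3
  0×10+3 = 3 → write 3
  3×10 = 30 → write 6 carry 3
  2×10+3 = 23 → write 7 carry 2
  remaining carry: 2

0o27633441554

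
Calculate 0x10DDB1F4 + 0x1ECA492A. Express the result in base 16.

0x2FA7FB1E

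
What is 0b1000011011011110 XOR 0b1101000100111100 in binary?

XOR bit by bit (1 where the bits differ):
  1000011011011110
^ 1101000100111100
= 0101011111100010

0b0101011111100010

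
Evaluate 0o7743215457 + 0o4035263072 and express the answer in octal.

0o14000500551

Add column by column in base 8, right to left:
  7+2 = 1 carry 1
  5+7+1 = 5 carry 1
  4+0+1 = 5
  5+3 = 0 carry 1
  1+6+1 = 0 carry 1
  2+2+1 = 5
  3+5 = 0 carry 1
  4+3+1 = 0 carry 1
  7+0+1 = 0 carry 1
  7+4+1 = 4 carry 1
  final carry 1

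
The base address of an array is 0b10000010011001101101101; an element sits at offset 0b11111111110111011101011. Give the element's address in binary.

0b110000010010001001011000

Add column by column in base 2, right to left:
  1+1 = 0 carry 1
  0+1+1 = 0 carry 1
  1+0+1 = 0 carry 1
  1+1+1 = 1 carry 1
  0+0+1 = 1
  1+1 = 0 carry 1
  1+1+1 = 1 carry 1
  0+1+1 = 0 carry 1
  1+0+1 = 0 carry 1
  1+1+1 = 1 carry 1
  0+1+1 = 0 carry 1
  0+1+1 = 0 carry 1
  1+0+1 = 0 carry 1
  1+1+1 = 1 carry 1
  0+1+1 = 0 carry 1
  0+1+1 = 0 carry 1
  1+1+1 = 1 carry 1
  0+1+1 = 0 carry 1
  0+1+1 = 0 carry 1
  0+1+1 = 0 carry 1
  0+1+1 = 0 carry 1
  0+1+1 = 0 carry 1
  1+1+1 = 1 carry 1
  final carry 1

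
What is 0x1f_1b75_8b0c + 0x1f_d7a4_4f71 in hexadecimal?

Add column by column in base 16, right to left:
  c+1 = d
  0+7 = 7
  b+f = a carry 1
  8+4+1 = d
  5+4 = 9
  7+a = 1 carry 1
  b+7+1 = 3 carry 1
  1+d+1 = f
  f+f = e carry 1
  1+1+1 = 3

0x3ef319da7d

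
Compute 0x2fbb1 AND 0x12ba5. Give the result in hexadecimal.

AND each hex digit independently (no carries):
  2&1=0, f&2=2, b&b=b, b&a=a, 1&5=1

0x02ba1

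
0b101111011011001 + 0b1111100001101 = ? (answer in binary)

0b111110111100110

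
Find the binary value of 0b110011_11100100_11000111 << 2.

0b110011111001001100011100

Left shift by 2: append 2 zero bits.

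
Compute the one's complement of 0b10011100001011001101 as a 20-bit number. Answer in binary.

Invert each bit: 10011100001011001101 → 01100011110100110010.

0b01100011110100110010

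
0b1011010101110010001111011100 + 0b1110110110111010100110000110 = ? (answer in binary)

Add column by column in base 2, right to left:
  0+0 = 0
  0+1 = 1
  1+1 = 0 carry 1
  1+0+1 = 0 carry 1
  1+0+1 = 0 carry 1
  0+0+1 = 1
  1+0 = 1
  1+1 = 0 carry 1
  1+1+1 = 1 carry 1
  1+0+1 = 0 carry 1
  0+0+1 = 1
  0+1 = 1
  0+0 = 0
  1+1 = 0 carry 1
  0+0+1 = 1
  0+1 = 1
  1+1 = 0 carry 1
  1+1+1 = 1 carry 1
  1+0+1 = 0 carry 1
  0+1+1 = 0 carry 1
  1+1+1 = 1 carry 1
  0+0+1 = 1
  1+1 = 0 carry 1
  0+1+1 = 0 carry 1
  1+0+1 = 0 carry 1
  1+1+1 = 1 carry 1
  0+1+1 = 0 carry 1
  1+1+1 = 1 carry 1
  final carry 1

0b11010001100101100110101100010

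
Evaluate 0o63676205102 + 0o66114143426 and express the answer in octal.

0o152012350530

Add column by column in base 8, right to left:
  2+6 = 0 carry 1
  0+2+1 = 3
  1+4 = 5
  5+3 = 0 carry 1
  0+4+1 = 5
  2+1 = 3
  6+4 = 2 carry 1
  7+1+1 = 1 carry 1
  6+1+1 = 0 carry 1
  3+6+1 = 2 carry 1
  6+6+1 = 5 carry 1
  final carry 1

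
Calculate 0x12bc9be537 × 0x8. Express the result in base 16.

0x95e4df29b8

Multiply each base-16 digit by 8, carrying:
  7×8 = 56 → write 8 carry 3
  3×8+3 = 27 → write b carry 1
  5×8+1 = 41 → write 9 carry 2
  e×8+2 = 114 → write 2 carry 7
  b×8+7 = 95 → write f carry 5
  9×8+5 = 77 → write d carry 4
  c×8+4 = 100 → write 4 carry 6
  b×8+6 = 94 → write e carry 5
  2×8+5 = 21 → write 5 carry 1
  1×8+1 = 9 → write 9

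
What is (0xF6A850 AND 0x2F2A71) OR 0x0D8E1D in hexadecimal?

0xF6A850 AND 0x2F2A71 = 0x262850.
Then OR with 0x0D8E1D.

0x2FAE5D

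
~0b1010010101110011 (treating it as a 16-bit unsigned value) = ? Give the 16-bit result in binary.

0b0101101010001100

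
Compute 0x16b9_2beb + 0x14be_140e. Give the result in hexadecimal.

0x2b773ff9

Add column by column in base 16, right to left:
  b+e = 9 carry 1
  e+0+1 = f
  b+4 = f
  2+1 = 3
  9+e = 7 carry 1
  b+b+1 = 7 carry 1
  6+4+1 = b
  1+1 = 2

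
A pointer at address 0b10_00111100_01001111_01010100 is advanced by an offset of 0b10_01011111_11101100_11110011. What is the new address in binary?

Add column by column in base 2, right to left:
  0+1 = 1
  0+1 = 1
  1+0 = 1
  0+0 = 0
  1+1 = 0 carry 1
  0+1+1 = 0 carry 1
  1+1+1 = 1 carry 1
  0+1+1 = 0 carry 1
  1+0+1 = 0 carry 1
  1+0+1 = 0 carry 1
  1+1+1 = 1 carry 1
  1+1+1 = 1 carry 1
  0+0+1 = 1
  0+1 = 1
  1+1 = 0 carry 1
  0+1+1 = 0 carry 1
  0+1+1 = 0 carry 1
  0+1+1 = 0 carry 1
  1+1+1 = 1 carry 1
  1+1+1 = 1 carry 1
  1+1+1 = 1 carry 1
  1+0+1 = 0 carry 1
  0+1+1 = 0 carry 1
  0+0+1 = 1
  0+0 = 0
  1+1 = 0 carry 1
  final carry 1

0b100100111000011110001000111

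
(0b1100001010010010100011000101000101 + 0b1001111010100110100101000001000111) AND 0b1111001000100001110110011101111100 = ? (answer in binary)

Add column by column in base 2, right to left:
  1+1 = 0 carry 1
  0+1+1 = 0 carry 1
  1+1+1 = 1 carry 1
  0+0+1 = 1
  0+0 = 0
  0+0 = 0
  1+1 = 0 carry 1
  0+0+1 = 1
  1+0 = 1
  0+0 = 0
  0+0 = 0
  0+0 = 0
  1+1 = 0 carry 1
  1+0+1 = 0 carry 1
  0+1+1 = 0 carry 1
  0+0+1 = 1
  0+0 = 0
  1+1 = 0 carry 1
  0+0+1 = 1
  1+1 = 0 carry 1
  0+1+1 = 0 carry 1
  0+0+1 = 1
  1+0 = 1
  0+1 = 1
  0+0 = 0
  1+1 = 0 carry 1
  0+0+1 = 1
  1+1 = 0 carry 1
  0+1+1 = 0 carry 1
  0+1+1 = 0 carry 1
  0+1+1 = 0 carry 1
  0+0+1 = 1
  1+0 = 1
  1+1 = 0 carry 1
  final carry 1
Sum = 0b10110000100111001001000000110001100; now AND with 0b1111001000100001110110011101111100:
  10110000100111001001000000110001100
& 01111001000100001110110011101111100
= 00110000000100001000000000100001100

0b110000000100001000000000100001100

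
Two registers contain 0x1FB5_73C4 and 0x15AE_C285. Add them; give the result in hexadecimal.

0x35643649

Add column by column in base 16, right to left:
  4+5 = 9
  C+8 = 4 carry 1
  3+2+1 = 6
  7+C = 3 carry 1
  5+E+1 = 4 carry 1
  B+A+1 = 6 carry 1
  F+5+1 = 5 carry 1
  1+1+1 = 3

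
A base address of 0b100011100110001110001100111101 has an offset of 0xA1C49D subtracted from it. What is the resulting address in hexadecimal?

0b100011100110001110001100111101 = 0x2398E33D in hexadecimal.
Subtract column by column in base 16:
  D-D → 0
  3-9 → A (borrow)
  3-4-1 → E (borrow)
  E-C-1 → 1
  8-1 → 7
  9-A → F (borrow)
  3-0-1 → 2
  2-0 → 2

0x22F71EA0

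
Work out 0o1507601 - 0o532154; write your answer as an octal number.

Subtract column by column in base 8:
  1-4 → 5 (borrow)
  0-5-1 → 2 (borrow)
  6-1-1 → 4
  7-2 → 5
  0-3 → 5 (borrow)
  5-5-1 → 7 (borrow)
  1-0-1 → 0

0o755425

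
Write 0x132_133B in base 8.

Expand each hex digit to 4 bits: 1=0001 3=0011 2=0010 1=0001 3=0011 3=0011 B=1011.
Group the bits in threes: 001 001 100 100 001 001 100 111 011 → 114411473.

0o114411473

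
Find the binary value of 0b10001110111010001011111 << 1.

0b100011101110100010111110

Left shift by 1: append 1 zero bit.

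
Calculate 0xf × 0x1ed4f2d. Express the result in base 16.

Multiply each base-16 digit by 15, carrying:
  d×15 = 195 → write 3 carry 12
  2×15+12 = 42 → write a carry 2
  f×15+2 = 227 → write 3 carry 14
  4×15+14 = 74 → write a carry 4
  d×15+4 = 199 → write 7 carry 12
  e×15+12 = 222 → write e carry 13
  1×15+13 = 28 → write c carry 1
  remaining carry: 1

0x1ce7a3a3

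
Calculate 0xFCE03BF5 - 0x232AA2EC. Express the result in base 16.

Subtract column by column in base 16:
  5-C → 9 (borrow)
  F-E-1 → 0
  B-2 → 9
  3-A → 9 (borrow)
  0-A-1 → 5 (borrow)
  E-2-1 → B
  C-3 → 9
  F-2 → D

0xD9B59909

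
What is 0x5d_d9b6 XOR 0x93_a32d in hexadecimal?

0xce7a9b

XOR each hex digit independently (no carries):
  5^9=c, d^3=e, d^a=7, 9^3=a, b^2=9, 6^d=b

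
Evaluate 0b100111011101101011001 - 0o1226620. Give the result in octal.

0o3506711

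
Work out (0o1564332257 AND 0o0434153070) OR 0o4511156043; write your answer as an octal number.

0o1564332257 AND 0o0434153070 = 0o0424112050.
Then OR with 0o4511156043.

0o4535156053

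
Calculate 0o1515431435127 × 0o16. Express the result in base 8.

Multiply each base-8 digit by 14, carrying:
  7×14 = 98 → write 2 carry 12
  2×14+12 = 40 → write 0 carry 5
  1×14+5 = 19 → write 3 carry 2
  5×14+2 = 72 → write 0 carry 9
  3×14+9 = 51 → write 3 carry 6
  4×14+6 = 62 → write 6 carry 7
  1×14+7 = 21 → write 5 carry 2
  3×14+2 = 44 → write 4 carry 5
  4×14+5 = 61 → write 5 carry 7
  5×14+7 = 77 → write 5 carry 9
  1×14+9 = 23 → write 7 carry 2
  5×14+2 = 72 → write 0 carry 9
  1×14+9 = 23 → write 7 carry 2
  remaining carry: 2

0o27075545630302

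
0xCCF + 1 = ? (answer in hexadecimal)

0xCD0

The trailing 1 digit is F (max in base 16), so adding 1 cascades: they roll to 0 and the next digit up increments.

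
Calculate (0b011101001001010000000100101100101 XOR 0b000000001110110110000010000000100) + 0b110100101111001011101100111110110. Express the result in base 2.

First 0b011101001001010000000100101100101 XOR 0b000000001110110110000010000000100 = 0b011101000111100110000110101100001.
Add column by column in base 2, right to left:
  1+0 = 1
  0+1 = 1
  0+1 = 1
  0+0 = 0
  0+1 = 1
  1+1 = 0 carry 1
  1+1+1 = 1 carry 1
  0+1+1 = 0 carry 1
  1+1+1 = 1 carry 1
  0+0+1 = 1
  1+0 = 1
  1+1 = 0 carry 1
  0+1+1 = 0 carry 1
  0+0+1 = 1
  0+1 = 1
  0+1 = 1
  1+1 = 0 carry 1
  1+0+1 = 0 carry 1
  0+1+1 = 0 carry 1
  0+0+1 = 1
  1+0 = 1
  1+1 = 0 carry 1
  1+1+1 = 1 carry 1
  1+1+1 = 1 carry 1
  0+1+1 = 0 carry 1
  0+0+1 = 1
  0+1 = 1
  1+0 = 1
  0+0 = 0
  1+1 = 0 carry 1
  1+0+1 = 0 carry 1
  1+1+1 = 1 carry 1
  0+1+1 = 0 carry 1
  final carry 1

0b1010001110110110001110011101010111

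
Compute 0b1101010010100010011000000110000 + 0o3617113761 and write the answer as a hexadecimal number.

0x888DC821

0b1101010010100010011000000110000 = 0x6A513030 in hexadecimal.
0o3617113761 = 0x1E3C97F1 in hexadecimal.
Add column by column in base 16, right to left:
  0+1 = 1
  3+F = 2 carry 1
  0+7+1 = 8
  3+9 = C
  1+C = D
  5+3 = 8
  A+E = 8 carry 1
  6+1+1 = 8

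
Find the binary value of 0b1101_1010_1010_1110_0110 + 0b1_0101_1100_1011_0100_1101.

0b1000110111011000110011

Add column by column in base 2, right to left:
  0+1 = 1
  1+0 = 1
  1+1 = 0 carry 1
  0+1+1 = 0 carry 1
  0+0+1 = 1
  1+0 = 1
  1+1 = 0 carry 1
  1+0+1 = 0 carry 1
  0+1+1 = 0 carry 1
  1+1+1 = 1 carry 1
  0+0+1 = 1
  1+1 = 0 carry 1
  0+0+1 = 1
  1+0 = 1
  0+1 = 1
  1+1 = 0 carry 1
  1+1+1 = 1 carry 1
  0+0+1 = 1
  1+1 = 0 carry 1
  1+0+1 = 0 carry 1
  0+1+1 = 0 carry 1
  final carry 1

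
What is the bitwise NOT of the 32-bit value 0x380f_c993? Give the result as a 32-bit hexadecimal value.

Each hex digit d becomes f−d:
  3→c, 8→7, 0→f, f→0, c→3, 9→6, 9→6, 3→c

0xc7f0366c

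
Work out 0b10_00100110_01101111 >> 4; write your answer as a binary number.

0b10001001100110

Right shift by 4: drop the 4 least-significant bits.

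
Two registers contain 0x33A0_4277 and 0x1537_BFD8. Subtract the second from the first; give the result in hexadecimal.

Subtract column by column in base 16:
  7-8 → F (borrow)
  7-D-1 → 9 (borrow)
  2-F-1 → 2 (borrow)
  4-B-1 → 8 (borrow)
  0-7-1 → 8 (borrow)
  A-3-1 → 6
  3-5 → E (borrow)
  3-1-1 → 1

0x1E68829F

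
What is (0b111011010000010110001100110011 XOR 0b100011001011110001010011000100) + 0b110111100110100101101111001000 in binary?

0b1010000000010001101001110111111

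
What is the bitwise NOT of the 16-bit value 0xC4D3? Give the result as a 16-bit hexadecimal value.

0x3B2C

Each hex digit d becomes F−d:
  C→3, 4→B, D→2, 3→C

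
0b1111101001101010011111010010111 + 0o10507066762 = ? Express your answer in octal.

0b1111101001101010011111010010111 = 0o17515237227 in octal.
Add column by column in base 8, right to left:
  7+2 = 1 carry 1
  2+6+1 = 1 carry 1
  2+7+1 = 2 carry 1
  7+6+1 = 6 carry 1
  3+6+1 = 2 carry 1
  2+0+1 = 3
  5+7 = 4 carry 1
  1+0+1 = 2
  5+5 = 2 carry 1
  7+0+1 = 0 carry 1
  1+1+1 = 3

0o30224326211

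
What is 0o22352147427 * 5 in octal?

0o134223005563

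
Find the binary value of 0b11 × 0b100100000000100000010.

Multiply each base-2 digit by 3, carrying:
  0×3 = 0 → write 0
  1×3 = 3 → write 1 carry 1
  0×3+1 = 1 → write 1
  0×3 = 0 → write 0
  0×3 = 0 → write 0
  0×3 = 0 → write 0
  0×3 = 0 → write 0
  0×3 = 0 → write 0
  1×3 = 3 → write 1 carry 1
  0×3+1 = 1 → write 1
  0×3 = 0 → write 0
  0×3 = 0 → write 0
  0×3 = 0 → write 0
  0×3 = 0 → write 0
  0×3 = 0 → write 0
  0×3 = 0 → write 0
  0×3 = 0 → write 0
  1×3 = 3 → write 1 carry 1
  0×3+1 = 1 → write 1
  0×3 = 0 → write 0
  1×3 = 3 → write 1 carry 1
  remaining carry: 1

0b1101100000001100000110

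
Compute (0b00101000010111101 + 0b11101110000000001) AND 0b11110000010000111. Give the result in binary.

0b10000010000110

Add column by column in base 2, right to left:
  1+1 = 0 carry 1
  0+0+1 = 1
  1+0 = 1
  1+0 = 1
  1+0 = 1
  1+0 = 1
  0+0 = 0
  1+0 = 1
  0+0 = 0
  0+0 = 0
  0+1 = 1
  0+1 = 1
  1+1 = 0 carry 1
  0+0+1 = 1
  1+1 = 0 carry 1
  0+1+1 = 0 carry 1
  0+1+1 = 0 carry 1
  final carry 1
Sum = 0b100010110010111110; now AND with 0b11110000010000111:
  100010110010111110
& 011110000010000111
= 000010000010000110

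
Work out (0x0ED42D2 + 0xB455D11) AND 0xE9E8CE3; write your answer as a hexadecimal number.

0xC128CE3

Add column by column in base 16, right to left:
  2+1 = 3
  D+1 = E
  2+D = F
  4+5 = 9
  D+5 = 2 carry 1
  E+4+1 = 3 carry 1
  0+B+1 = C
Sum = 0xC329FE3; now AND with 0xE9E8CE3:
  C&E=C, 3&9=1, 2&E=2, 9&8=8, F&C=C, E&E=E, 3&3=3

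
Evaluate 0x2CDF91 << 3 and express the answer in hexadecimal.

3 bits is not a whole number of base-16 digits; in binary: 1011001101111110010001 << 3 = 1011001101111110010001000.

0x166FC88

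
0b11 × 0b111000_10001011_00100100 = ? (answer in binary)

Multiply each base-2 digit by 3, carrying:
  0×3 = 0 → write 0
  0×3 = 0 → write 0
  1×3 = 3 → write 1 carry 1
  0×3+1 = 1 → write 1
  0×3 = 0 → write 0
  1×3 = 3 → write 1 carry 1
  0×3+1 = 1 → write 1
  0×3 = 0 → write 0
  1×3 = 3 → write 1 carry 1
  1×3+1 = 4 → write 0 carry 2
  0×3+2 = 2 → write 0 carry 1
  1×3+1 = 4 → write 0 carry 2
  0×3+2 = 2 → write 0 carry 1
  0×3+1 = 1 → write 1
  0×3 = 0 → write 0
  1×3 = 3 → write 1 carry 1
  0×3+1 = 1 → write 1
  0×3 = 0 → write 0
  0×3 = 0 → write 0
  1×3 = 3 → write 1 carry 1
  1×3+1 = 4 → write 0 carry 2
  1×3+2 = 5 → write 1 carry 2
  remaining carry: 10

0b101010011010000101101100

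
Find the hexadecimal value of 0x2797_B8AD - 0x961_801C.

0x1E363891

Subtract column by column in base 16:
  D-C → 1
  A-1 → 9
  8-0 → 8
  B-8 → 3
  7-1 → 6
  9-6 → 3
  7-9 → E (borrow)
  2-0-1 → 1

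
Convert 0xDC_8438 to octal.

Expand each hex digit to 4 bits: D=1101 C=1100 8=1000 4=0100 3=0011 8=1000.
Group the bits in threes: 110 111 001 000 010 000 111 000 → 67102070.

0o67102070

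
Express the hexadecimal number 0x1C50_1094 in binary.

Expand each hex digit to 4 bits: 1=0001 C=1100 5=0101 0=0000 1=0001 0=0000 9=1001 4=0100.

0b11100010100000001000010010100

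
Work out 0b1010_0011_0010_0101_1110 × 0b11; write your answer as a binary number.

0b111101001011100011010

Multiply each base-2 digit by 3, carrying:
  0×3 = 0 → write 0
  1×3 = 3 → write 1 carry 1
  1×3+1 = 4 → write 0 carry 2
  1×3+2 = 5 → write 1 carry 2
  1×3+2 = 5 → write 1 carry 2
  0×3+2 = 2 → write 0 carry 1
  1×3+1 = 4 → write 0 carry 2
  0×3+2 = 2 → write 0 carry 1
  0×3+1 = 1 → write 1
  1×3 = 3 → write 1 carry 1
  0×3+1 = 1 → write 1
  0×3 = 0 → write 0
  1×3 = 3 → write 1 carry 1
  1×3+1 = 4 → write 0 carry 2
  0×3+2 = 2 → write 0 carry 1
  0×3+1 = 1 → write 1
  0×3 = 0 → write 0
  1×3 = 3 → write 1 carry 1
  0×3+1 = 1 → write 1
  1×3 = 3 → write 1 carry 1
  remaining carry: 1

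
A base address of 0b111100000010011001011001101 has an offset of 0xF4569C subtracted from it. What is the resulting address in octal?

0o643156061

0b111100000010011001011001101 = 0o740231315 in octal.
0xF4569C = 0o75053234 in octal.
Subtract column by column in base 8:
  5-4 → 1
  1-3 → 6 (borrow)
  3-2-1 → 0
  1-3 → 6 (borrow)
  3-5-1 → 5 (borrow)
  2-0-1 → 1
  0-5 → 3 (borrow)
  4-7-1 → 4 (borrow)
  7-0-1 → 6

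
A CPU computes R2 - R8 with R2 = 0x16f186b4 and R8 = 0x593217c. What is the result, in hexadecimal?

Subtract column by column in base 16:
  4-c → 8 (borrow)
  b-7-1 → 3
  6-1 → 5
  8-2 → 6
  1-3 → e (borrow)
  f-9-1 → 5
  6-5 → 1
  1-0 → 1

0x115e6538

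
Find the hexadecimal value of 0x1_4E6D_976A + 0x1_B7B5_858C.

Add column by column in base 16, right to left:
  A+C = 6 carry 1
  6+8+1 = F
  7+5 = C
  9+8 = 1 carry 1
  D+5+1 = 3 carry 1
  6+B+1 = 2 carry 1
  E+7+1 = 6 carry 1
  4+B+1 = 0 carry 1
  1+1+1 = 3

0x306231CF6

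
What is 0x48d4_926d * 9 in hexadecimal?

Multiply each base-16 digit by 9, carrying:
  d×9 = 117 → write 5 carry 7
  6×9+7 = 61 → write d carry 3
  2×9+3 = 21 → write 5 carry 1
  9×9+1 = 82 → write 2 carry 5
  4×9+5 = 41 → write 9 carry 2
  d×9+2 = 119 → write 7 carry 7
  8×9+7 = 79 → write f carry 4
  4×9+4 = 40 → write 8 carry 2
  remaining carry: 2

0x28f7925d5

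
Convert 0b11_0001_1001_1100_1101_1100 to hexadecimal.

0x319CDC

Group the bits into nibbles: 0011 0001 1001 1100 1101 1100 → 319CDC.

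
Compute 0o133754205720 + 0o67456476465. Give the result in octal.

0o223432704405

Add column by column in base 8, right to left:
  0+5 = 5
  2+6 = 0 carry 1
  7+4+1 = 4 carry 1
  5+6+1 = 4 carry 1
  0+7+1 = 0 carry 1
  2+4+1 = 7
  4+6 = 2 carry 1
  5+5+1 = 3 carry 1
  7+4+1 = 4 carry 1
  3+7+1 = 3 carry 1
  3+6+1 = 2 carry 1
  1+0+1 = 2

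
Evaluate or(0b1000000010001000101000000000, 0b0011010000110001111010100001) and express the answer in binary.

0b1011010010111001111010100001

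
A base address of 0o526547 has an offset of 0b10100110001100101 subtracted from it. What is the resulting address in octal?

0b10100110001100101 = 0o246145 in octal.
Subtract column by column in base 8:
  7-5 → 2
  4-4 → 0
  5-1 → 4
  6-6 → 0
  2-4 → 6 (borrow)
  5-2-1 → 2

0o260402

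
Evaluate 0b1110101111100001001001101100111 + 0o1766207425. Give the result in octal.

0b1110101111100001001001101100111 = 0o16574111547 in octal.
Add column by column in base 8, right to left:
  7+5 = 4 carry 1
  4+2+1 = 7
  5+4 = 1 carry 1
  1+7+1 = 1 carry 1
  1+0+1 = 2
  1+2 = 3
  4+6 = 2 carry 1
  7+6+1 = 6 carry 1
  5+7+1 = 5 carry 1
  6+1+1 = 0 carry 1
  1+0+1 = 2

0o20562321174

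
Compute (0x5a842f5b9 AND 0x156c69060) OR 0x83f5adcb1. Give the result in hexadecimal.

0x93f5adcb1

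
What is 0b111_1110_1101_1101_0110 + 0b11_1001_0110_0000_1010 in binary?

0b10111000001111100000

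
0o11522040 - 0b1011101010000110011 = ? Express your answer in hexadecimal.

0x20cfed

0o11522040 = 0x26a420 in hexadecimal.
0b1011101010000110011 = 0x5d433 in hexadecimal.
Subtract column by column in base 16:
  0-3 → d (borrow)
  2-3-1 → e (borrow)
  4-4-1 → f (borrow)
  a-d-1 → c (borrow)
  6-5-1 → 0
  2-0 → 2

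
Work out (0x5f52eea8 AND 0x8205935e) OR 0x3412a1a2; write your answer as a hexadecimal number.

0x3612a3aa

0x5f52eea8 AND 0x8205935e = 0x02008208.
Then OR with 0x3412a1a2.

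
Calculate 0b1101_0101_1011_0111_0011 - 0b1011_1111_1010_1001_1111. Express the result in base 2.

Subtract column by column in base 2:
  1-1 → 0
  1-1 → 0
  0-1 → 1 (borrow)
  0-1-1 → 0 (borrow)
  1-1-1 → 1 (borrow)
  1-0-1 → 0
  1-0 → 1
  0-1 → 1 (borrow)
  1-0-1 → 0
  1-1 → 0
  0-0 → 0
  1-1 → 0
  1-1 → 0
  0-1 → 1 (borrow)
  1-1-1 → 1 (borrow)
  0-1-1 → 0 (borrow)
  1-1-1 → 1 (borrow)
  0-1-1 → 0 (borrow)
  1-0-1 → 0
  1-1 → 0

0b10110000011010100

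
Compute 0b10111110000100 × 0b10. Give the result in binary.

Multiply each base-2 digit by 2, carrying:
  0×2 = 0 → write 0
  0×2 = 0 → write 0
  1×2 = 2 → write 0 carry 1
  0×2+1 = 1 → write 1
  0×2 = 0 → write 0
  0×2 = 0 → write 0
  0×2 = 0 → write 0
  1×2 = 2 → write 0 carry 1
  1×2+1 = 3 → write 1 carry 1
  1×2+1 = 3 → write 1 carry 1
  1×2+1 = 3 → write 1 carry 1
  1×2+1 = 3 → write 1 carry 1
  0×2+1 = 1 → write 1
  1×2 = 2 → write 0 carry 1
  remaining carry: 1

0b101111100001000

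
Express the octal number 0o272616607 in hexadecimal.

Each octal digit is 3 bits: 2=010 7=111 2=010 6=110 1=001 6=110 6=110 0=000 7=111.
Group the bits into nibbles: 0010 1110 1011 0001 1101 1000 0111 → 2EB1D87.

0x2EB1D87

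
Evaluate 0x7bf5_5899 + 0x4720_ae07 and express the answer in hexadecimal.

Add column by column in base 16, right to left:
  9+7 = 0 carry 1
  9+0+1 = a
  8+e = 6 carry 1
  5+a+1 = 0 carry 1
  5+0+1 = 6
  f+2 = 1 carry 1
  b+7+1 = 3 carry 1
  7+4+1 = c

0xc31606a0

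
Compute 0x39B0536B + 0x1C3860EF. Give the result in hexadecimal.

0x55E8B45A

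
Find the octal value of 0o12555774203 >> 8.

0o25333770

8 bits is not a whole number of base-8 digits; in binary: 1010101101101111111100010000011 >> 8 = 10101011011011111111000.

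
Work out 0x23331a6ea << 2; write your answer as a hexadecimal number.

0x8ccc69ba8

2 bits is not a whole number of base-16 digits; in binary: 1000110011001100011010011011101010 << 2 = 100011001100110001101001101110101000.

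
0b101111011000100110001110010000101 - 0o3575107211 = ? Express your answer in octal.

0o53507506774

0b101111011000100110001110010000101 = 0o57304616205 in octal.
Subtract column by column in base 8:
  5-1 → 4
  0-1 → 7 (borrow)
  2-2-1 → 7 (borrow)
  6-7-1 → 6 (borrow)
  1-0-1 → 0
  6-1 → 5
  4-5 → 7 (borrow)
  0-7-1 → 0 (borrow)
  3-5-1 → 5 (borrow)
  7-3-1 → 3
  5-0 → 5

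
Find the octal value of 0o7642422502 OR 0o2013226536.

OR each oct digit independently (no carries):
  7|2=7, 6|0=6, 4|1=5, 2|3=3, 4|2=6, 2|2=2, 2|6=6, 5|5=5, 0|3=3, 2|6=6

0o7653626536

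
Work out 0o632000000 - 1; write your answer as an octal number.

The trailing 6 digits are 0, so subtracting 1 borrows through: they become 7 and the next digit up decrements.

0o631777777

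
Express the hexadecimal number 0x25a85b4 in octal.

0o226502664

Expand each hex digit to 4 bits: 2=0010 5=0101 a=1010 8=1000 5=0101 b=1011 4=0100.
Group the bits in threes: 010 010 110 101 000 010 110 110 100 → 226502664.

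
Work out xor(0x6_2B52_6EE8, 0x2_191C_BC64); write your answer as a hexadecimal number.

0x4324ED28C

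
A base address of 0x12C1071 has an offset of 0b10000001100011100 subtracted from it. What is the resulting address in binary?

0x12C1071 = 0b1001011000001000001110001 in binary.
Subtract column by column in base 2:
  1-0 → 1
  0-0 → 0
  0-1 → 1 (borrow)
  0-1-1 → 0 (borrow)
  1-1-1 → 1 (borrow)
  1-0-1 → 0
  1-0 → 1
  0-0 → 0
  0-1 → 1 (borrow)
  0-1-1 → 0 (borrow)
  0-0-1 → 1 (borrow)
  0-0-1 → 1 (borrow)
  1-0-1 → 0
  0-0 → 0
  0-0 → 0
  0-0 → 0
  0-1 → 1 (borrow)
  0-0-1 → 1 (borrow)
  1-0-1 → 0
  1-0 → 1
  0-0 → 0
  1-0 → 1
  0-0 → 0
  0-0 → 0
  1-0 → 1

0b1001010110000110101010101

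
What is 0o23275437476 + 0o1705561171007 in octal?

0o1731056630505

Add column by column in base 8, right to left:
  6+7 = 5 carry 1
  7+0+1 = 0 carry 1
  4+0+1 = 5
  7+1 = 0 carry 1
  3+7+1 = 3 carry 1
  4+1+1 = 6
  5+1 = 6
  7+6 = 5 carry 1
  2+5+1 = 0 carry 1
  3+5+1 = 1 carry 1
  2+0+1 = 3
  0+7 = 7
  0+1 = 1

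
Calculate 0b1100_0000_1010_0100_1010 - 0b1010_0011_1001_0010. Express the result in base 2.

0b10110110011010111000

Subtract column by column in base 2:
  0-0 → 0
  1-1 → 0
  0-0 → 0
  1-0 → 1
  0-1 → 1 (borrow)
  0-0-1 → 1 (borrow)
  1-0-1 → 0
  0-1 → 1 (borrow)
  0-1-1 → 0 (borrow)
  1-1-1 → 1 (borrow)
  0-0-1 → 1 (borrow)
  1-0-1 → 0
  0-0 → 0
  0-1 → 1 (borrow)
  0-0-1 → 1 (borrow)
  0-1-1 → 0 (borrow)
  0-0-1 → 1 (borrow)
  0-0-1 → 1 (borrow)
  1-0-1 → 0
  1-0 → 1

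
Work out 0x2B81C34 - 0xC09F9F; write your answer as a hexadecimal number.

Subtract column by column in base 16:
  4-F → 5 (borrow)
  3-9-1 → 9 (borrow)
  C-F-1 → C (borrow)
  1-9-1 → 7 (borrow)
  8-0-1 → 7
  B-C → F (borrow)
  2-0-1 → 1

0x1F77C95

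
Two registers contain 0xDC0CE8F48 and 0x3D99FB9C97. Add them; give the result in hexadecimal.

0x4B5ACA2BDF

Add column by column in base 16, right to left:
  8+7 = F
  4+9 = D
  F+C = B carry 1
  8+9+1 = 2 carry 1
  E+B+1 = A carry 1
  C+F+1 = C carry 1
  0+9+1 = A
  C+9 = 5 carry 1
  D+D+1 = B carry 1
  0+3+1 = 4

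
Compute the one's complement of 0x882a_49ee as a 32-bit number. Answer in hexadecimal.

0x77d5b611

Each hex digit d becomes f−d:
  8→7, 8→7, 2→d, a→5, 4→b, 9→6, e→1, e→1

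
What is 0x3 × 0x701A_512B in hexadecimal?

0x1504EF381

Multiply each base-16 digit by 3, carrying:
  B×3 = 33 → write 1 carry 2
  2×3+2 = 8 → write 8
  1×3 = 3 → write 3
  5×3 = 15 → write F
  A×3 = 30 → write E carry 1
  1×3+1 = 4 → write 4
  0×3 = 0 → write 0
  7×3 = 21 → write 5 carry 1
  remaining carry: 1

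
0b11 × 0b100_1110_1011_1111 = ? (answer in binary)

Multiply each base-2 digit by 3, carrying:
  1×3 = 3 → write 1 carry 1
  1×3+1 = 4 → write 0 carry 2
  1×3+2 = 5 → write 1 carry 2
  1×3+2 = 5 → write 1 carry 2
  1×3+2 = 5 → write 1 carry 2
  1×3+2 = 5 → write 1 carry 2
  0×3+2 = 2 → write 0 carry 1
  1×3+1 = 4 → write 0 carry 2
  0×3+2 = 2 → write 0 carry 1
  1×3+1 = 4 → write 0 carry 2
  1×3+2 = 5 → write 1 carry 2
  1×3+2 = 5 → write 1 carry 2
  0×3+2 = 2 → write 0 carry 1
  0×3+1 = 1 → write 1
  1×3 = 3 → write 1 carry 1
  remaining carry: 1

0b1110110000111101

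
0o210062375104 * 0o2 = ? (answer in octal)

Multiply each base-8 digit by 2, carrying:
  4×2 = 8 → write 0 carry 1
  0×2+1 = 1 → write 1
  1×2 = 2 → write 2
  5×2 = 10 → write 2 carry 1
  7×2+1 = 15 → write 7 carry 1
  3×2+1 = 7 → write 7
  2×2 = 4 → write 4
  6×2 = 12 → write 4 carry 1
  0×2+1 = 1 → write 1
  0×2 = 0 → write 0
  1×2 = 2 → write 2
  2×2 = 4 → write 4

0o420144772210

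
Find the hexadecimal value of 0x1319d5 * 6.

0x729afe

Multiply each base-16 digit by 6, carrying:
  5×6 = 30 → write e carry 1
  d×6+1 = 79 → write f carry 4
  9×6+4 = 58 → write a carry 3
  1×6+3 = 9 → write 9
  3×6 = 18 → write 2 carry 1
  1×6+1 = 7 → write 7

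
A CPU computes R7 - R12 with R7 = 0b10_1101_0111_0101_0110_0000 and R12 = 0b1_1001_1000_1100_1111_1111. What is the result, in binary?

0b100111110100001100001

Subtract column by column in base 2:
  0-1 → 1 (borrow)
  0-1-1 → 0 (borrow)
  0-1-1 → 0 (borrow)
  0-1-1 → 0 (borrow)
  0-1-1 → 0 (borrow)
  1-1-1 → 1 (borrow)
  1-1-1 → 1 (borrow)
  0-1-1 → 0 (borrow)
  1-0-1 → 0
  0-0 → 0
  1-1 → 0
  0-1 → 1 (borrow)
  1-0-1 → 0
  1-0 → 1
  1-0 → 1
  0-1 → 1 (borrow)
  1-1-1 → 1 (borrow)
  0-0-1 → 1 (borrow)
  1-0-1 → 0
  1-1 → 0
  0-1 → 1 (borrow)
  1-0-1 → 0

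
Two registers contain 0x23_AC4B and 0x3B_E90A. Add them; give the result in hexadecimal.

0x5F9555

Add column by column in base 16, right to left:
  B+A = 5 carry 1
  4+0+1 = 5
  C+9 = 5 carry 1
  A+E+1 = 9 carry 1
  3+B+1 = F
  2+3 = 5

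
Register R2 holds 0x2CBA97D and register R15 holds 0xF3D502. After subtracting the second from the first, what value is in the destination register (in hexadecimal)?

Subtract column by column in base 16:
  D-2 → B
  7-0 → 7
  9-5 → 4
  A-D → D (borrow)
  B-3-1 → 7
  C-F → D (borrow)
  2-0-1 → 1

0x1D7D47B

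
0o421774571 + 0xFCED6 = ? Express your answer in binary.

0o421774571 = 0b100010001111111100101111001 in binary.
0xFCED6 = 0b11111100111011010110 in binary.
Add column by column in base 2, right to left:
  1+0 = 1
  0+1 = 1
  0+1 = 1
  1+0 = 1
  1+1 = 0 carry 1
  1+0+1 = 0 carry 1
  1+1+1 = 1 carry 1
  0+1+1 = 0 carry 1
  1+0+1 = 0 carry 1
  0+1+1 = 0 carry 1
  0+1+1 = 0 carry 1
  1+1+1 = 1 carry 1
  1+0+1 = 0 carry 1
  1+0+1 = 0 carry 1
  1+1+1 = 1 carry 1
  1+1+1 = 1 carry 1
  1+1+1 = 1 carry 1
  1+1+1 = 1 carry 1
  1+1+1 = 1 carry 1
  0+1+1 = 0 carry 1
  0+0+1 = 1
  0+0 = 0
  1+0 = 1
  0+0 = 0
  0+0 = 0
  0+0 = 0
  1+0 = 1

0b100010101111100100001001111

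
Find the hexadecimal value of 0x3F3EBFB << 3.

3 bits is not a whole number of base-16 digits; in binary: 11111100111110101111111011 << 3 = 11111100111110101111111011000.

0x1F9F5FD8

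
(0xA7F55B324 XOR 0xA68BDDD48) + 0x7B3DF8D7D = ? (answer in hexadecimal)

0x7CBC7FBE9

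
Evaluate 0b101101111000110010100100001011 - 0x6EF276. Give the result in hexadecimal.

0b101101111000110010100100001011 = 0x2DE3290B in hexadecimal.
Subtract column by column in base 16:
  B-6 → 5
  0-7 → 9 (borrow)
  9-2-1 → 6
  2-F → 3 (borrow)
  3-E-1 → 4 (borrow)
  E-6-1 → 7
  D-0 → D
  2-0 → 2

0x2D743695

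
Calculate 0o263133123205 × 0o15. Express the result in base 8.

0o4431241072301

Multiply each base-8 digit by 13, carrying:
  5×13 = 65 → write 1 carry 8
  0×13+8 = 8 → write 0 carry 1
  2×13+1 = 27 → write 3 carry 3
  3×13+3 = 42 → write 2 carry 5
  2×13+5 = 31 → write 7 carry 3
  1×13+3 = 16 → write 0 carry 2
  3×13+2 = 41 → write 1 carry 5
  3×13+5 = 44 → write 4 carry 5
  1×13+5 = 18 → write 2 carry 2
  3×13+2 = 41 → write 1 carry 5
  6×13+5 = 83 → write 3 carry 10
  2×13+10 = 36 → write 4 carry 4
  remaining carry: 4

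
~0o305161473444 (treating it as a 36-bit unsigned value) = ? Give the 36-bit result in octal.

0o472616304333

Each oct digit d becomes 7−d:
  3→4, 0→7, 5→2, 1→6, 6→1, 1→6, 4→3, 7→0, 3→4, 4→3, 4→3, 4→3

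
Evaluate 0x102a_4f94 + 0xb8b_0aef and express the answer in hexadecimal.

0x1bb55a83

Add column by column in base 16, right to left:
  4+f = 3 carry 1
  9+e+1 = 8 carry 1
  f+a+1 = a carry 1
  4+0+1 = 5
  a+b = 5 carry 1
  2+8+1 = b
  0+b = b
  1+0 = 1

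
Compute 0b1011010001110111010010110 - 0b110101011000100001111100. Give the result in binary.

0b100100110110011000011010

Subtract column by column in base 2:
  0-0 → 0
  1-0 → 1
  1-1 → 0
  0-1 → 1 (borrow)
  1-1-1 → 1 (borrow)
  0-1-1 → 0 (borrow)
  0-1-1 → 0 (borrow)
  1-0-1 → 0
  0-0 → 0
  1-0 → 1
  1-0 → 1
  1-1 → 0
  0-0 → 0
  1-0 → 1
  1-0 → 1
  1-1 → 0
  0-1 → 1 (borrow)
  0-0-1 → 1 (borrow)
  0-1-1 → 0 (borrow)
  1-0-1 → 0
  0-1 → 1 (borrow)
  1-0-1 → 0
  1-1 → 0
  0-1 → 1 (borrow)
  1-0-1 → 0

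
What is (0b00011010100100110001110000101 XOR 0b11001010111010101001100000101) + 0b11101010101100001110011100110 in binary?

First 0b00011010100100110001110000101 XOR 0b11001010111010101001100000101 = 0b11010000011110011000010000000.
Add column by column in base 2, right to left:
  0+0 = 0
  0+1 = 1
  0+1 = 1
  0+0 = 0
  0+0 = 0
  0+1 = 1
  0+1 = 1
  1+1 = 0 carry 1
  0+0+1 = 1
  0+0 = 0
  0+1 = 1
  0+1 = 1
  1+1 = 0 carry 1
  1+0+1 = 0 carry 1
  0+0+1 = 1
  0+0 = 0
  1+0 = 1
  1+1 = 0 carry 1
  1+1+1 = 1 carry 1
  1+0+1 = 0 carry 1
  0+1+1 = 0 carry 1
  0+0+1 = 1
  0+1 = 1
  0+0 = 0
  0+1 = 1
  1+0 = 1
  0+1 = 1
  1+1 = 0 carry 1
  1+1+1 = 1 carry 1
  final carry 1

0b110111011001010100110101100110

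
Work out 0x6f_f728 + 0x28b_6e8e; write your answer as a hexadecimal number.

Add column by column in base 16, right to left:
  8+e = 6 carry 1
  2+8+1 = b
  7+e = 5 carry 1
  f+6+1 = 6 carry 1
  f+b+1 = b carry 1
  6+8+1 = f
  0+2 = 2

0x2fb65b6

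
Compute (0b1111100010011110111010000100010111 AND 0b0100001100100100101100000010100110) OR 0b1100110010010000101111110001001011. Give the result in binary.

0b1100110010010100101111110001001111

0b1111100010011110111010000100010111 AND 0b0100001100100100101100000010100110 = 0b0100000000000100101000000000000110.
Then OR with 0b1100110010010000101111110001001011.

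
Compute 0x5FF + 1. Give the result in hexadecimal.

0x600

The trailing 2 digits are F (max in base 16), so adding 1 cascades: they roll to 0 and the next digit up increments.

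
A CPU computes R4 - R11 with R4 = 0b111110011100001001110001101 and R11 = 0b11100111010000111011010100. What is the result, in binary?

Subtract column by column in base 2:
  1-0 → 1
  0-0 → 0
  1-1 → 0
  1-0 → 1
  0-1 → 1 (borrow)
  0-0-1 → 1 (borrow)
  0-1-1 → 0 (borrow)
  1-1-1 → 1 (borrow)
  1-0-1 → 0
  1-1 → 0
  0-1 → 1 (borrow)
  0-1-1 → 0 (borrow)
  1-0-1 → 0
  0-0 → 0
  0-0 → 0
  0-0 → 0
  0-1 → 1 (borrow)
  1-0-1 → 0
  1-1 → 0
  1-1 → 0
  0-1 → 1 (borrow)
  0-0-1 → 1 (borrow)
  1-0-1 → 0
  1-1 → 0
  1-1 → 0
  1-1 → 0
  1-0 → 1

0b100001100010000010010111001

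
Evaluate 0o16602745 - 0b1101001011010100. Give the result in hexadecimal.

0x3A3311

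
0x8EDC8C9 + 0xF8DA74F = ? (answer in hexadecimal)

0x187B7018

Add column by column in base 16, right to left:
  9+F = 8 carry 1
  C+4+1 = 1 carry 1
  8+7+1 = 0 carry 1
  C+A+1 = 7 carry 1
  D+D+1 = B carry 1
  E+8+1 = 7 carry 1
  8+F+1 = 8 carry 1
  final carry 1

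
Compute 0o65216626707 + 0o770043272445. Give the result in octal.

0o1055262121354

Add column by column in base 8, right to left:
  7+5 = 4 carry 1
  0+4+1 = 5
  7+4 = 3 carry 1
  6+2+1 = 1 carry 1
  2+7+1 = 2 carry 1
  6+2+1 = 1 carry 1
  6+3+1 = 2 carry 1
  1+4+1 = 6
  2+0 = 2
  5+0 = 5
  6+7 = 5 carry 1
  0+7+1 = 0 carry 1
  final carry 1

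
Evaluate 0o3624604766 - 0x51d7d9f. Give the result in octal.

0o3115306127

0x51d7d9f = 0o507276637 in octal.
Subtract column by column in base 8:
  6-7 → 7 (borrow)
  6-3-1 → 2
  7-6 → 1
  4-6 → 6 (borrow)
  0-7-1 → 0 (borrow)
  6-2-1 → 3
  4-7 → 5 (borrow)
  2-0-1 → 1
  6-5 → 1
  3-0 → 3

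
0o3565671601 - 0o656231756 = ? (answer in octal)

0o2707437623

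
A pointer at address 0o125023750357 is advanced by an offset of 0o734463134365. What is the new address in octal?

Add column by column in base 8, right to left:
  7+5 = 4 carry 1
  5+6+1 = 4 carry 1
  3+3+1 = 7
  0+4 = 4
  5+3 = 0 carry 1
  7+1+1 = 1 carry 1
  3+3+1 = 7
  2+6 = 0 carry 1
  0+4+1 = 5
  5+4 = 1 carry 1
  2+3+1 = 6
  1+7 = 0 carry 1
  final carry 1

0o1061507104744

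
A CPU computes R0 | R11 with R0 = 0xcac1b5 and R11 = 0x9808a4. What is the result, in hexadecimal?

0xdac9b5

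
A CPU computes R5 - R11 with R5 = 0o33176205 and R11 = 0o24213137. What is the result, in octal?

0o6763046

Subtract column by column in base 8:
  5-7 → 6 (borrow)
  0-3-1 → 4 (borrow)
  2-1-1 → 0
  6-3 → 3
  7-1 → 6
  1-2 → 7 (borrow)
  3-4-1 → 6 (borrow)
  3-2-1 → 0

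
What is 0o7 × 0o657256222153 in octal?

Multiply each base-8 digit by 7, carrying:
  3×7 = 21 → write 5 carry 2
  5×7+2 = 37 → write 5 carry 4
  1×7+4 = 11 → write 3 carry 1
  2×7+1 = 15 → write 7 carry 1
  2×7+1 = 15 → write 7 carry 1
  2×7+1 = 15 → write 7 carry 1
  6×7+1 = 43 → write 3 carry 5
  5×7+5 = 40 → write 0 carry 5
  2×7+5 = 19 → write 3 carry 2
  7×7+2 = 51 → write 3 carry 6
  5×7+6 = 41 → write 1 carry 5
  6×7+5 = 47 → write 7 carry 5
  remaining carry: 5

0o5713303777355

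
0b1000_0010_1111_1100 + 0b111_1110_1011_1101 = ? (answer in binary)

0b10000000110111001

Add column by column in base 2, right to left:
  0+1 = 1
  0+0 = 0
  1+1 = 0 carry 1
  1+1+1 = 1 carry 1
  1+1+1 = 1 carry 1
  1+1+1 = 1 carry 1
  1+0+1 = 0 carry 1
  1+1+1 = 1 carry 1
  0+0+1 = 1
  1+1 = 0 carry 1
  0+1+1 = 0 carry 1
  0+1+1 = 0 carry 1
  0+1+1 = 0 carry 1
  0+1+1 = 0 carry 1
  0+1+1 = 0 carry 1
  1+0+1 = 0 carry 1
  final carry 1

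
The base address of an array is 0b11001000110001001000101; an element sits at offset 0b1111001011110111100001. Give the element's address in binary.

0b101000010010000000100110

Add column by column in base 2, right to left:
  1+1 = 0 carry 1
  0+0+1 = 1
  1+0 = 1
  0+0 = 0
  0+0 = 0
  0+1 = 1
  1+1 = 0 carry 1
  0+1+1 = 0 carry 1
  0+1+1 = 0 carry 1
  1+0+1 = 0 carry 1
  0+1+1 = 0 carry 1
  0+1+1 = 0 carry 1
  0+1+1 = 0 carry 1
  1+1+1 = 1 carry 1
  1+0+1 = 0 carry 1
  0+1+1 = 0 carry 1
  0+0+1 = 1
  0+0 = 0
  1+1 = 0 carry 1
  0+1+1 = 0 carry 1
  0+1+1 = 0 carry 1
  1+1+1 = 1 carry 1
  1+0+1 = 0 carry 1
  final carry 1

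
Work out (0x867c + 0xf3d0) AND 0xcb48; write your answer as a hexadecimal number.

0x4a48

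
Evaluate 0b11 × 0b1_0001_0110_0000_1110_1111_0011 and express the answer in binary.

0b11010000100010110011011001

Multiply each base-2 digit by 3, carrying:
  1×3 = 3 → write 1 carry 1
  1×3+1 = 4 → write 0 carry 2
  0×3+2 = 2 → write 0 carry 1
  0×3+1 = 1 → write 1
  1×3 = 3 → write 1 carry 1
  1×3+1 = 4 → write 0 carry 2
  1×3+2 = 5 → write 1 carry 2
  1×3+2 = 5 → write 1 carry 2
  0×3+2 = 2 → write 0 carry 1
  1×3+1 = 4 → write 0 carry 2
  1×3+2 = 5 → write 1 carry 2
  1×3+2 = 5 → write 1 carry 2
  0×3+2 = 2 → write 0 carry 1
  0×3+1 = 1 → write 1
  0×3 = 0 → write 0
  0×3 = 0 → write 0
  0×3 = 0 → write 0
  1×3 = 3 → write 1 carry 1
  1×3+1 = 4 → write 0 carry 2
  0×3+2 = 2 → write 0 carry 1
  1×3+1 = 4 → write 0 carry 2
  0×3+2 = 2 → write 0 carry 1
  0×3+1 = 1 → write 1
  0×3 = 0 → write 0
  1×3 = 3 → write 1 carry 1
  remaining carry: 1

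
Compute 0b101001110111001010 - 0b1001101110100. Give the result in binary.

Subtract column by column in base 2:
  0-0 → 0
  1-0 → 1
  0-1 → 1 (borrow)
  1-0-1 → 0
  0-1 → 1 (borrow)
  0-1-1 → 0 (borrow)
  1-1-1 → 1 (borrow)
  1-0-1 → 0
  1-1 → 0
  0-1 → 1 (borrow)
  1-0-1 → 0
  1-0 → 1
  1-1 → 0
  0-0 → 0
  0-0 → 0
  1-0 → 1
  0-0 → 0
  1-0 → 1

0b101000101001010110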